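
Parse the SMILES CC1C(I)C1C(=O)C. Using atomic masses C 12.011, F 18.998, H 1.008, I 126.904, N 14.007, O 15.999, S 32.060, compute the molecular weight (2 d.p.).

First, the molecular formula is C6H9IO (counting implicit H from valence).
  C: 6 × 12.011 = 72.066
  H: 9 × 1.008 = 9.072
  I: 1 × 126.904 = 126.904
  O: 1 × 15.999 = 15.999
Sum: 6×12.011 + 9×1.008 + 1×126.904 + 1×15.999 = 224.041 → 224.04 g/mol.

224.04 g/mol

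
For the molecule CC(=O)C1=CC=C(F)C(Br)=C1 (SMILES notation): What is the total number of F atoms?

1

Scan the SMILES for F atoms (remember two-letter symbols like Cl and Br are single atoms).
Fluorine count: 1.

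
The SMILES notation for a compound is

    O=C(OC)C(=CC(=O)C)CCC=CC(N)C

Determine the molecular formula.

Walk through each heavy atom and fill implicit hydrogens from standard valence (C 4, N 3, O 2, S 2, halogen 1):
  atom 1: O, bond orders sum to 2 (valence 2) → 0 H
  atom 2: C, bond orders sum to 4 (valence 4) → 0 H
  atom 3: O, bond orders sum to 2 (valence 2) → 0 H
  atom 4: C, bond orders sum to 1 (valence 4) → 3 H
  atom 5: C, bond orders sum to 4 (valence 4) → 0 H
  atom 6: C, bond orders sum to 3 (valence 4) → 1 H
  atom 7: C, bond orders sum to 4 (valence 4) → 0 H
  atom 8: O, bond orders sum to 2 (valence 2) → 0 H
  atom 9: C, bond orders sum to 1 (valence 4) → 3 H
  atom 10: C, bond orders sum to 2 (valence 4) → 2 H
  atom 11: C, bond orders sum to 2 (valence 4) → 2 H
  atom 12: C, bond orders sum to 3 (valence 4) → 1 H
  atom 13: C, bond orders sum to 3 (valence 4) → 1 H
  atom 14: C, bond orders sum to 3 (valence 4) → 1 H
  atom 15: N, bond orders sum to 1 (valence 3) → 2 H
  atom 16: C, bond orders sum to 1 (valence 4) → 3 H
Totals → C:12, H:19, N:1, O:3.

C12H19NO3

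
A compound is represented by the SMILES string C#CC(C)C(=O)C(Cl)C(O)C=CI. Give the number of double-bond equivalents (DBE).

Degree of unsaturation = (number of rings) + (number of π bonds).
Ring closures in the SMILES: 0.
π bonds: 2 double bonds (each 1 DoU), 1 triple bond (each 2 DoU) → 4 DoU from unsaturation.
Total DoU = 0 + 4 = 4.

4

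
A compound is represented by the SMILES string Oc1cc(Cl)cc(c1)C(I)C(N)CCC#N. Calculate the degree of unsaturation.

Molecular formula: C11H12ClIN2O.
DoU = (2C + 2 + N − H − X) / 2, where X is the halogen count and O/S are ignored.
    = (2·11 + 2 + 2 − 12 − 2) / 2 = 12 / 2 = 6.

6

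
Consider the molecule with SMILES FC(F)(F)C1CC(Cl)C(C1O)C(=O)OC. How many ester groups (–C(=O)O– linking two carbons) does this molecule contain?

1

The ester motif appears at heavy-atom position 12 in the SMILES.
Other groups present: 1 hydroxyl.
Ester count: 1.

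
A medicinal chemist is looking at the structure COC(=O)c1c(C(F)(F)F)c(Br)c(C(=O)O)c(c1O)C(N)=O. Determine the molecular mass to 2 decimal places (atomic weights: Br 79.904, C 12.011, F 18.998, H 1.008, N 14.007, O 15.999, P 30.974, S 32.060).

386.08 g/mol

First, the molecular formula is C11H7BrF3NO6 (counting implicit H from valence).
  Br: 1 × 79.904 = 79.904
  C: 11 × 12.011 = 132.121
  F: 3 × 18.998 = 56.994
  H: 7 × 1.008 = 7.056
  N: 1 × 14.007 = 14.007
  O: 6 × 15.999 = 95.994
Sum: 1×79.904 + 11×12.011 + 3×18.998 + 7×1.008 + 1×14.007 + 6×15.999 = 386.076 → 386.08 g/mol.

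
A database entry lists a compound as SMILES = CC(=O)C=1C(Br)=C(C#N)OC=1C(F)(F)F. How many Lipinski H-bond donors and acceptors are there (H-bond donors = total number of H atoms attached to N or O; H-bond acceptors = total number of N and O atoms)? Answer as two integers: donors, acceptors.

Donors: find every N or O and count the H atoms it carries.
  atom 3 (O): bond orders sum to 2 → 0 H
  atom 9 (N): bond orders sum to 3 → 0 H
  atom 10 (O): bond orders sum to 2 → 0 H
Lipinski HBD = 0.
Acceptors: N atoms = 1, O atoms = 2 → HBA = 3.

0, 3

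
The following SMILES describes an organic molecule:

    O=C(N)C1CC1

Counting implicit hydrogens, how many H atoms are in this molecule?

Walk through each heavy atom and fill implicit hydrogens from standard valence (C 4, N 3, O 2, S 2, halogen 1):
  atom 1: O, bond orders sum to 2 (valence 2) → 0 H
  atom 2: C, bond orders sum to 4 (valence 4) → 0 H
  atom 3: N, bond orders sum to 1 (valence 3) → 2 H
  atom 4: C, bond orders sum to 3 (valence 4) → 1 H
  atom 5: C, bond orders sum to 2 (valence 4) → 2 H
  atom 6: C, bond orders sum to 2 (valence 4) → 2 H
Total hydrogens: 7.

7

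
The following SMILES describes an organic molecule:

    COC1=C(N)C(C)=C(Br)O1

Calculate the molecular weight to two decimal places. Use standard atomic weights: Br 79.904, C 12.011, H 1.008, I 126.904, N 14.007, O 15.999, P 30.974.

First, the molecular formula is C6H8BrNO2 (counting implicit H from valence).
  Br: 1 × 79.904 = 79.904
  C: 6 × 12.011 = 72.066
  H: 8 × 1.008 = 8.064
  N: 1 × 14.007 = 14.007
  O: 2 × 15.999 = 31.998
Sum: 1×79.904 + 6×12.011 + 8×1.008 + 1×14.007 + 2×15.999 = 206.039 → 206.04 g/mol.

206.04 g/mol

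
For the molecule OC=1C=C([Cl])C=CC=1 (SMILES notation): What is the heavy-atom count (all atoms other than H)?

8

Every atom symbol written in the SMILES (organic subset) is one heavy atom; implicit H are not written.
Heavy atoms by element → C:6, Cl:1, O:1.
Total: 8.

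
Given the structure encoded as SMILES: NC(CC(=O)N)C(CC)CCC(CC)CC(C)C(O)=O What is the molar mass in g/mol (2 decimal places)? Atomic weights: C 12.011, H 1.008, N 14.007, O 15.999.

First, the molecular formula is C15H30N2O3 (counting implicit H from valence).
  C: 15 × 12.011 = 180.165
  H: 30 × 1.008 = 30.240
  N: 2 × 14.007 = 28.014
  O: 3 × 15.999 = 47.997
Sum: 15×12.011 + 30×1.008 + 2×14.007 + 3×15.999 = 286.416 → 286.42 g/mol.

286.42 g/mol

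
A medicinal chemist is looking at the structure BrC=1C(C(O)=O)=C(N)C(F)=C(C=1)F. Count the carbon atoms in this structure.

7

Count every carbon token in the SMILES (each C, including those in ring-closure positions and inside branches).
Carbon count: 7.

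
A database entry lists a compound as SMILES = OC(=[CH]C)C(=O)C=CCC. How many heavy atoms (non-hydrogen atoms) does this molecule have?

Every atom symbol written in the SMILES (organic subset) is one heavy atom; implicit H are not written.
Heavy atoms by element → C:8, O:2.
Total: 10.

10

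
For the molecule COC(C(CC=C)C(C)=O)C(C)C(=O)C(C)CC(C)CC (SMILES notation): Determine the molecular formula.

Walk through each heavy atom and fill implicit hydrogens from standard valence (C 4, N 3, O 2, S 2, halogen 1):
  atom 1: C, bond orders sum to 1 (valence 4) → 3 H
  atom 2: O, bond orders sum to 2 (valence 2) → 0 H
  atom 3: C, bond orders sum to 3 (valence 4) → 1 H
  atom 4: C, bond orders sum to 3 (valence 4) → 1 H
  atom 5: C, bond orders sum to 2 (valence 4) → 2 H
  atom 6: C, bond orders sum to 3 (valence 4) → 1 H
  atom 7: C, bond orders sum to 2 (valence 4) → 2 H
  atom 8: C, bond orders sum to 4 (valence 4) → 0 H
  atom 9: C, bond orders sum to 1 (valence 4) → 3 H
  atom 10: O, bond orders sum to 2 (valence 2) → 0 H
  atom 11: C, bond orders sum to 3 (valence 4) → 1 H
  atom 12: C, bond orders sum to 1 (valence 4) → 3 H
  atom 13: C, bond orders sum to 4 (valence 4) → 0 H
  atom 14: O, bond orders sum to 2 (valence 2) → 0 H
  atom 15: C, bond orders sum to 3 (valence 4) → 1 H
  atom 16: C, bond orders sum to 1 (valence 4) → 3 H
  atom 17: C, bond orders sum to 2 (valence 4) → 2 H
  atom 18: C, bond orders sum to 3 (valence 4) → 1 H
  atom 19: C, bond orders sum to 1 (valence 4) → 3 H
  atom 20: C, bond orders sum to 2 (valence 4) → 2 H
  atom 21: C, bond orders sum to 1 (valence 4) → 3 H
Totals → C:18, H:32, O:3.
In Hill order: C18H32O3.

C18H32O3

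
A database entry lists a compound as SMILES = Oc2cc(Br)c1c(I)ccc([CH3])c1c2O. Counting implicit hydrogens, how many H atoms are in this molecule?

8

Walk through each heavy atom and fill implicit hydrogens from standard valence (C 4, N 3, O 2, S 2, halogen 1); for lowercase aromatic atoms, an aromatic c carries 1 H when it has two neighbours and 0 H with three, and aromatic n carries 0 H:
  atom 1: O, bond orders sum to 1 (valence 2) → 1 H
  atom 2: aromatic c, 3 neighbours → 0 H
  atom 3: aromatic c, 2 neighbours → 1 H
  atom 4: aromatic c, 3 neighbours → 0 H
  atom 5: Br (halogen, monovalent) → 0 H
  atom 6: aromatic c, 3 neighbours → 0 H
  atom 7: aromatic c, 3 neighbours → 0 H
  atom 8: I (halogen, monovalent) → 0 H
  atom 9: aromatic c, 2 neighbours → 1 H
  atom 10: aromatic c, 2 neighbours → 1 H
  atom 11: aromatic c, 3 neighbours → 0 H
  atom 12: C with explicit H count 3
  atom 13: aromatic c, 3 neighbours → 0 H
  atom 14: aromatic c, 3 neighbours → 0 H
  atom 15: O, bond orders sum to 1 (valence 2) → 1 H
Total hydrogens: 8.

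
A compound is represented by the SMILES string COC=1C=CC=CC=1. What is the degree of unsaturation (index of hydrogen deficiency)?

4

Degree of unsaturation = (number of rings) + (number of π bonds).
Ring closures in the SMILES: 1.
π bonds: 3 double bonds (each 1 DoU) → 3 DoU from unsaturation.
Total DoU = 1 + 3 = 4.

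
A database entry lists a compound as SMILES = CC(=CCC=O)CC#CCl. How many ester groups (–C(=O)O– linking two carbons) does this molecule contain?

Scan the SMILES for the ester motif — none present.
Groups that are present: 1 aldehyde, 1 alkene, 1 alkyne.

0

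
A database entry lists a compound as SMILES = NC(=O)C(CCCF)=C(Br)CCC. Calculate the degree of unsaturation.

Degree of unsaturation = (number of rings) + (number of π bonds).
Ring closures in the SMILES: 0.
π bonds: 2 double bonds (each 1 DoU) → 2 DoU from unsaturation.
Total DoU = 0 + 2 = 2.

2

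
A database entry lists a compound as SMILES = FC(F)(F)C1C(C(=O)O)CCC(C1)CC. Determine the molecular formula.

Walk through each heavy atom and fill implicit hydrogens from standard valence (C 4, N 3, O 2, S 2, halogen 1):
  atom 1: F (halogen, monovalent) → 0 H
  atom 2: C, bond orders sum to 4 (valence 4) → 0 H
  atom 3: F (halogen, monovalent) → 0 H
  atom 4: F (halogen, monovalent) → 0 H
  atom 5: C, bond orders sum to 3 (valence 4) → 1 H
  atom 6: C, bond orders sum to 3 (valence 4) → 1 H
  atom 7: C, bond orders sum to 4 (valence 4) → 0 H
  atom 8: O, bond orders sum to 2 (valence 2) → 0 H
  atom 9: O, bond orders sum to 1 (valence 2) → 1 H
  atom 10: C, bond orders sum to 2 (valence 4) → 2 H
  atom 11: C, bond orders sum to 2 (valence 4) → 2 H
  atom 12: C, bond orders sum to 3 (valence 4) → 1 H
  atom 13: C, bond orders sum to 2 (valence 4) → 2 H
  atom 14: C, bond orders sum to 2 (valence 4) → 2 H
  atom 15: C, bond orders sum to 1 (valence 4) → 3 H
Totals → C:10, H:15, F:3, O:2.

C10H15F3O2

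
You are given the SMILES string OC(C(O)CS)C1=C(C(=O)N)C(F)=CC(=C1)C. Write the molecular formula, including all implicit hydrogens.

Walk through each heavy atom and fill implicit hydrogens from standard valence (C 4, N 3, O 2, S 2, halogen 1):
  atom 1: O, bond orders sum to 1 (valence 2) → 1 H
  atom 2: C, bond orders sum to 3 (valence 4) → 1 H
  atom 3: C, bond orders sum to 3 (valence 4) → 1 H
  atom 4: O, bond orders sum to 1 (valence 2) → 1 H
  atom 5: C, bond orders sum to 2 (valence 4) → 2 H
  atom 6: S, bond orders sum to 1 (valence 2) → 1 H
  atom 7: C, bond orders sum to 4 (valence 4) → 0 H
  atom 8: C, bond orders sum to 4 (valence 4) → 0 H
  atom 9: C, bond orders sum to 4 (valence 4) → 0 H
  atom 10: O, bond orders sum to 2 (valence 2) → 0 H
  atom 11: N, bond orders sum to 1 (valence 3) → 2 H
  atom 12: C, bond orders sum to 4 (valence 4) → 0 H
  atom 13: F (halogen, monovalent) → 0 H
  atom 14: C, bond orders sum to 3 (valence 4) → 1 H
  atom 15: C, bond orders sum to 4 (valence 4) → 0 H
  atom 16: C, bond orders sum to 3 (valence 4) → 1 H
  atom 17: C, bond orders sum to 1 (valence 4) → 3 H
Totals → C:11, H:14, F:1, N:1, O:3, S:1.
In Hill order: C11H14FNO3S.

C11H14FNO3S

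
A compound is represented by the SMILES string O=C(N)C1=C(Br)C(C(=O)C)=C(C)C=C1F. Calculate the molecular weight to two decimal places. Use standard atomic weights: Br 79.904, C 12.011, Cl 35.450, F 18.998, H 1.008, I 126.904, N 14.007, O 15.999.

274.09 g/mol

First, the molecular formula is C10H9BrFNO2 (counting implicit H from valence).
  Br: 1 × 79.904 = 79.904
  C: 10 × 12.011 = 120.110
  F: 1 × 18.998 = 18.998
  H: 9 × 1.008 = 9.072
  N: 1 × 14.007 = 14.007
  O: 2 × 15.999 = 31.998
Sum: 1×79.904 + 10×12.011 + 1×18.998 + 9×1.008 + 1×14.007 + 2×15.999 = 274.089 → 274.09 g/mol.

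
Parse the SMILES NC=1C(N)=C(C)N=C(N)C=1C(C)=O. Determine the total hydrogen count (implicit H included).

12

Walk through each heavy atom and fill implicit hydrogens from standard valence (C 4, N 3, O 2, S 2, halogen 1):
  atom 1: N, bond orders sum to 1 (valence 3) → 2 H
  atom 2: C, bond orders sum to 4 (valence 4) → 0 H
  atom 3: C, bond orders sum to 4 (valence 4) → 0 H
  atom 4: N, bond orders sum to 1 (valence 3) → 2 H
  atom 5: C, bond orders sum to 4 (valence 4) → 0 H
  atom 6: C, bond orders sum to 1 (valence 4) → 3 H
  atom 7: N, bond orders sum to 3 (valence 3) → 0 H
  atom 8: C, bond orders sum to 4 (valence 4) → 0 H
  atom 9: N, bond orders sum to 1 (valence 3) → 2 H
  atom 10: C, bond orders sum to 4 (valence 4) → 0 H
  atom 11: C, bond orders sum to 4 (valence 4) → 0 H
  atom 12: C, bond orders sum to 1 (valence 4) → 3 H
  atom 13: O, bond orders sum to 2 (valence 2) → 0 H
Total hydrogens: 12.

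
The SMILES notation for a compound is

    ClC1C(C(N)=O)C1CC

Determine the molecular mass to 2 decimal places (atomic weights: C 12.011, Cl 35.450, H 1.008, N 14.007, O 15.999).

First, the molecular formula is C6H10ClNO (counting implicit H from valence).
  C: 6 × 12.011 = 72.066
  Cl: 1 × 35.450 = 35.450
  H: 10 × 1.008 = 10.080
  N: 1 × 14.007 = 14.007
  O: 1 × 15.999 = 15.999
Sum: 6×12.011 + 1×35.450 + 10×1.008 + 1×14.007 + 1×15.999 = 147.602 → 147.60 g/mol.

147.60 g/mol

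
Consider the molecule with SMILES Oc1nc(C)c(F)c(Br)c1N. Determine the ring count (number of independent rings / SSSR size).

1

In SMILES, each pair of matching ring-closure digits denotes one ring-closing bond; the number of such bonds equals the number of independent rings.
Ring-closure bonds here: 1.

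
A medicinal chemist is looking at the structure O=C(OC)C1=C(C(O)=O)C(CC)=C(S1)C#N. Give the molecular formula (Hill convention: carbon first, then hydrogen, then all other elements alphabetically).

C10H9NO4S

Walk through each heavy atom and fill implicit hydrogens from standard valence (C 4, N 3, O 2, S 2, halogen 1):
  atom 1: O, bond orders sum to 2 (valence 2) → 0 H
  atom 2: C, bond orders sum to 4 (valence 4) → 0 H
  atom 3: O, bond orders sum to 2 (valence 2) → 0 H
  atom 4: C, bond orders sum to 1 (valence 4) → 3 H
  atom 5: C, bond orders sum to 4 (valence 4) → 0 H
  atom 6: C, bond orders sum to 4 (valence 4) → 0 H
  atom 7: C, bond orders sum to 4 (valence 4) → 0 H
  atom 8: O, bond orders sum to 1 (valence 2) → 1 H
  atom 9: O, bond orders sum to 2 (valence 2) → 0 H
  atom 10: C, bond orders sum to 4 (valence 4) → 0 H
  atom 11: C, bond orders sum to 2 (valence 4) → 2 H
  atom 12: C, bond orders sum to 1 (valence 4) → 3 H
  atom 13: C, bond orders sum to 4 (valence 4) → 0 H
  atom 14: S, bond orders sum to 2 (valence 2) → 0 H
  atom 15: C, bond orders sum to 4 (valence 4) → 0 H
  atom 16: N, bond orders sum to 3 (valence 3) → 0 H
Totals → C:10, H:9, N:1, O:4, S:1.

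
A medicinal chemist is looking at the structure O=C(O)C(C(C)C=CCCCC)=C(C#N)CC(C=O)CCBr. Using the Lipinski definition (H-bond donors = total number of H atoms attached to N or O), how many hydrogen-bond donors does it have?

1

Donors: find every N or O and count the H atoms it carries.
  atom 1 (O): bond orders sum to 2 → 0 H
  atom 3 (O): bond orders sum to 1 → 1 H
  atom 15 (N): bond orders sum to 3 → 0 H
  atom 19 (O): bond orders sum to 2 → 0 H
Lipinski HBD = 1.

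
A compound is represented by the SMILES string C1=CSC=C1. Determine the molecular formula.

C4H4S

Walk through each heavy atom and fill implicit hydrogens from standard valence (C 4, N 3, O 2, S 2, halogen 1):
  atom 1: C, bond orders sum to 3 (valence 4) → 1 H
  atom 2: C, bond orders sum to 3 (valence 4) → 1 H
  atom 3: S, bond orders sum to 2 (valence 2) → 0 H
  atom 4: C, bond orders sum to 3 (valence 4) → 1 H
  atom 5: C, bond orders sum to 3 (valence 4) → 1 H
Totals → C:4, H:4, S:1.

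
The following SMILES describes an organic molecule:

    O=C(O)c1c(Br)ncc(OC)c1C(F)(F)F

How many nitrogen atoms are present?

Scan the SMILES for N atoms (remember two-letter symbols like Cl and Br are single atoms).
Nitrogen count: 1.

1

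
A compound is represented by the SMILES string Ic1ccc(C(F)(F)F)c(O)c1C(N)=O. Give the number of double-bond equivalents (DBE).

Molecular formula: C8H5F3INO2.
DoU = (2C + 2 + N − H − X) / 2, where X is the halogen count and O/S are ignored.
    = (2·8 + 2 + 1 − 5 − 4) / 2 = 10 / 2 = 5.

5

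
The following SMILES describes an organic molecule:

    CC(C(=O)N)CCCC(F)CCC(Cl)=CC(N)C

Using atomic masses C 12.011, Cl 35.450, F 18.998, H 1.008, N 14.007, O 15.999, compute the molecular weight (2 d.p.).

278.80 g/mol

First, the molecular formula is C13H24ClFN2O (counting implicit H from valence).
  C: 13 × 12.011 = 156.143
  Cl: 1 × 35.450 = 35.450
  F: 1 × 18.998 = 18.998
  H: 24 × 1.008 = 24.192
  N: 2 × 14.007 = 28.014
  O: 1 × 15.999 = 15.999
Sum: 13×12.011 + 1×35.450 + 1×18.998 + 24×1.008 + 2×14.007 + 1×15.999 = 278.796 → 278.80 g/mol.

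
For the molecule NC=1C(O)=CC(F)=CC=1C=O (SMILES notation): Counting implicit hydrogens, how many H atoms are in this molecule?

6

Walk through each heavy atom and fill implicit hydrogens from standard valence (C 4, N 3, O 2, S 2, halogen 1):
  atom 1: N, bond orders sum to 1 (valence 3) → 2 H
  atom 2: C, bond orders sum to 4 (valence 4) → 0 H
  atom 3: C, bond orders sum to 4 (valence 4) → 0 H
  atom 4: O, bond orders sum to 1 (valence 2) → 1 H
  atom 5: C, bond orders sum to 3 (valence 4) → 1 H
  atom 6: C, bond orders sum to 4 (valence 4) → 0 H
  atom 7: F (halogen, monovalent) → 0 H
  atom 8: C, bond orders sum to 3 (valence 4) → 1 H
  atom 9: C, bond orders sum to 4 (valence 4) → 0 H
  atom 10: C, bond orders sum to 3 (valence 4) → 1 H
  atom 11: O, bond orders sum to 2 (valence 2) → 0 H
Total hydrogens: 6.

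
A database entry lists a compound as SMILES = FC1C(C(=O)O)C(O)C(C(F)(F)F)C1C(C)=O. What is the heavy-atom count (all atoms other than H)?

17

Every atom symbol written in the SMILES (organic subset) is one heavy atom; implicit H are not written.
Heavy atoms by element → C:9, F:4, O:4.
Total: 17.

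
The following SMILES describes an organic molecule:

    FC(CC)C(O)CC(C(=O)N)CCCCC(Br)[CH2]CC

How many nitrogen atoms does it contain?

Scan the SMILES for N atoms (remember two-letter symbols like Cl and Br are single atoms).
Nitrogen count: 1.

1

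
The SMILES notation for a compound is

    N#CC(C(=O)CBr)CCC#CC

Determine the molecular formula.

C9H10BrNO

Walk through each heavy atom and fill implicit hydrogens from standard valence (C 4, N 3, O 2, S 2, halogen 1):
  atom 1: N, bond orders sum to 3 (valence 3) → 0 H
  atom 2: C, bond orders sum to 4 (valence 4) → 0 H
  atom 3: C, bond orders sum to 3 (valence 4) → 1 H
  atom 4: C, bond orders sum to 4 (valence 4) → 0 H
  atom 5: O, bond orders sum to 2 (valence 2) → 0 H
  atom 6: C, bond orders sum to 2 (valence 4) → 2 H
  atom 7: Br (halogen, monovalent) → 0 H
  atom 8: C, bond orders sum to 2 (valence 4) → 2 H
  atom 9: C, bond orders sum to 2 (valence 4) → 2 H
  atom 10: C, bond orders sum to 4 (valence 4) → 0 H
  atom 11: C, bond orders sum to 4 (valence 4) → 0 H
  atom 12: C, bond orders sum to 1 (valence 4) → 3 H
Totals → C:9, H:10, Br:1, N:1, O:1.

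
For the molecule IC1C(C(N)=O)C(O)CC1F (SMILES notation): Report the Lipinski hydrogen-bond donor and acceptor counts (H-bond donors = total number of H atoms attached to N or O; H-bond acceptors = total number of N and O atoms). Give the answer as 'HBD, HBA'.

3, 3

Donors: find every N or O and count the H atoms it carries.
  atom 5 (N): bond orders sum to 1 → 2 H
  atom 6 (O): bond orders sum to 2 → 0 H
  atom 8 (O): bond orders sum to 1 → 1 H
Lipinski HBD = 3.
Acceptors: N atoms = 1, O atoms = 2 → HBA = 3.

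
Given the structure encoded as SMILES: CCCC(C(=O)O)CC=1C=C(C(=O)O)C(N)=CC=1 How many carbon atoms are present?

Count every carbon token in the SMILES (each C, including those in ring-closure positions and inside branches).
Carbon count: 13.

13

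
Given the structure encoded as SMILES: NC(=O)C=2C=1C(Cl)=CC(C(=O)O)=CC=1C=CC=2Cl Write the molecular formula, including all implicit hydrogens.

Walk through each heavy atom and fill implicit hydrogens from standard valence (C 4, N 3, O 2, S 2, halogen 1):
  atom 1: N, bond orders sum to 1 (valence 3) → 2 H
  atom 2: C, bond orders sum to 4 (valence 4) → 0 H
  atom 3: O, bond orders sum to 2 (valence 2) → 0 H
  atom 4: C, bond orders sum to 4 (valence 4) → 0 H
  atom 5: C, bond orders sum to 4 (valence 4) → 0 H
  atom 6: C, bond orders sum to 4 (valence 4) → 0 H
  atom 7: Cl (halogen, monovalent) → 0 H
  atom 8: C, bond orders sum to 3 (valence 4) → 1 H
  atom 9: C, bond orders sum to 4 (valence 4) → 0 H
  atom 10: C, bond orders sum to 4 (valence 4) → 0 H
  atom 11: O, bond orders sum to 2 (valence 2) → 0 H
  atom 12: O, bond orders sum to 1 (valence 2) → 1 H
  atom 13: C, bond orders sum to 3 (valence 4) → 1 H
  atom 14: C, bond orders sum to 4 (valence 4) → 0 H
  atom 15: C, bond orders sum to 3 (valence 4) → 1 H
  atom 16: C, bond orders sum to 3 (valence 4) → 1 H
  atom 17: C, bond orders sum to 4 (valence 4) → 0 H
  atom 18: Cl (halogen, monovalent) → 0 H
Totals → C:12, H:7, Cl:2, N:1, O:3.

C12H7Cl2NO3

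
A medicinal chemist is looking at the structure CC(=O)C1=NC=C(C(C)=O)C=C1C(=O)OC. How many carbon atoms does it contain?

Count every carbon token in the SMILES (each C, including those in ring-closure positions and inside branches).
Carbon count: 11.

11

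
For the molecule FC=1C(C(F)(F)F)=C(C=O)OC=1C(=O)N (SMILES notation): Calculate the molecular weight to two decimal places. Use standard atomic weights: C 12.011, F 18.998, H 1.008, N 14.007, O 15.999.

First, the molecular formula is C7H3F4NO3 (counting implicit H from valence).
  C: 7 × 12.011 = 84.077
  F: 4 × 18.998 = 75.992
  H: 3 × 1.008 = 3.024
  N: 1 × 14.007 = 14.007
  O: 3 × 15.999 = 47.997
Sum: 7×12.011 + 4×18.998 + 3×1.008 + 1×14.007 + 3×15.999 = 225.097 → 225.10 g/mol.

225.10 g/mol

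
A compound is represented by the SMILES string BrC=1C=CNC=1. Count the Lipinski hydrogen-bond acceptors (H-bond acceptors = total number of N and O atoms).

1

N atoms: 1; O atoms: 0.
Lipinski HBA = 1 + 0 = 1.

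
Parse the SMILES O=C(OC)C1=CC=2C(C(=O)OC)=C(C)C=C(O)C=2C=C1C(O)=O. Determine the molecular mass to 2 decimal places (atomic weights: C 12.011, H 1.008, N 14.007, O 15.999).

First, the molecular formula is C16H14O7 (counting implicit H from valence).
  C: 16 × 12.011 = 192.176
  H: 14 × 1.008 = 14.112
  O: 7 × 15.999 = 111.993
Sum: 16×12.011 + 14×1.008 + 7×15.999 = 318.281 → 318.28 g/mol.

318.28 g/mol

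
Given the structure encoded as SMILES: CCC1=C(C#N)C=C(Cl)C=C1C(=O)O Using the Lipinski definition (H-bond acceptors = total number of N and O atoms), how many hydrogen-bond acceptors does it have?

3

N atoms: 1; O atoms: 2.
Lipinski HBA = 1 + 2 = 3.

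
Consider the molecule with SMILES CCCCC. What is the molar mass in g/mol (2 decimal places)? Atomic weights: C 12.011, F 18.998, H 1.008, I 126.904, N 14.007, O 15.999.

72.15 g/mol

First, the molecular formula is C5H12 (counting implicit H from valence).
  C: 5 × 12.011 = 60.055
  H: 12 × 1.008 = 12.096
Sum: 5×12.011 + 12×1.008 = 72.151 → 72.15 g/mol.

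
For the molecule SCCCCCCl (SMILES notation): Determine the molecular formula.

Walk through each heavy atom and fill implicit hydrogens from standard valence (C 4, N 3, O 2, S 2, halogen 1):
  atom 1: S, bond orders sum to 1 (valence 2) → 1 H
  atom 2: C, bond orders sum to 2 (valence 4) → 2 H
  atom 3: C, bond orders sum to 2 (valence 4) → 2 H
  atom 4: C, bond orders sum to 2 (valence 4) → 2 H
  atom 5: C, bond orders sum to 2 (valence 4) → 2 H
  atom 6: C, bond orders sum to 2 (valence 4) → 2 H
  atom 7: Cl (halogen, monovalent) → 0 H
Totals → C:5, H:11, Cl:1, S:1.

C5H11ClS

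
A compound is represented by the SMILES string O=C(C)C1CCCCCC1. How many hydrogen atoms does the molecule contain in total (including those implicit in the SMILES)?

Walk through each heavy atom and fill implicit hydrogens from standard valence (C 4, N 3, O 2, S 2, halogen 1):
  atom 1: O, bond orders sum to 2 (valence 2) → 0 H
  atom 2: C, bond orders sum to 4 (valence 4) → 0 H
  atom 3: C, bond orders sum to 1 (valence 4) → 3 H
  atom 4: C, bond orders sum to 3 (valence 4) → 1 H
  atom 5: C, bond orders sum to 2 (valence 4) → 2 H
  atom 6: C, bond orders sum to 2 (valence 4) → 2 H
  atom 7: C, bond orders sum to 2 (valence 4) → 2 H
  atom 8: C, bond orders sum to 2 (valence 4) → 2 H
  atom 9: C, bond orders sum to 2 (valence 4) → 2 H
  atom 10: C, bond orders sum to 2 (valence 4) → 2 H
Total hydrogens: 16.

16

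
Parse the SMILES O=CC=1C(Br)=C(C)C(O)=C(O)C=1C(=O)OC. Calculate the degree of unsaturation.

6

Degree of unsaturation = (number of rings) + (number of π bonds).
Ring closures in the SMILES: 1.
π bonds: 5 double bonds (each 1 DoU) → 5 DoU from unsaturation.
Total DoU = 1 + 5 = 6.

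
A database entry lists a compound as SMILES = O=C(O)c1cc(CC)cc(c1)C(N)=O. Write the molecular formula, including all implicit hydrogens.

C10H11NO3

Walk through each heavy atom and fill implicit hydrogens from standard valence (C 4, N 3, O 2, S 2, halogen 1); for lowercase aromatic atoms, an aromatic c carries 1 H when it has two neighbours and 0 H with three, and aromatic n carries 0 H:
  atom 1: O, bond orders sum to 2 (valence 2) → 0 H
  atom 2: C, bond orders sum to 4 (valence 4) → 0 H
  atom 3: O, bond orders sum to 1 (valence 2) → 1 H
  atom 4: aromatic c, 3 neighbours → 0 H
  atom 5: aromatic c, 2 neighbours → 1 H
  atom 6: aromatic c, 3 neighbours → 0 H
  atom 7: C, bond orders sum to 2 (valence 4) → 2 H
  atom 8: C, bond orders sum to 1 (valence 4) → 3 H
  atom 9: aromatic c, 2 neighbours → 1 H
  atom 10: aromatic c, 3 neighbours → 0 H
  atom 11: aromatic c, 2 neighbours → 1 H
  atom 12: C, bond orders sum to 4 (valence 4) → 0 H
  atom 13: N, bond orders sum to 1 (valence 3) → 2 H
  atom 14: O, bond orders sum to 2 (valence 2) → 0 H
Totals → C:10, H:11, N:1, O:3.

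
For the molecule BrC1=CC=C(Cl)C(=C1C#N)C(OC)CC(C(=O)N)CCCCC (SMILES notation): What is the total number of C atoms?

17

Count every carbon token in the SMILES (each C, including those in ring-closure positions and inside branches).
Carbon count: 17.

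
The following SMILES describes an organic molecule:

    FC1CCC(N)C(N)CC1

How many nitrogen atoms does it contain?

2

Scan the SMILES for N atoms (remember two-letter symbols like Cl and Br are single atoms).
Nitrogen count: 2.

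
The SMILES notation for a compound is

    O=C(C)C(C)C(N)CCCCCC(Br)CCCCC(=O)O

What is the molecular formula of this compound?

Walk through each heavy atom and fill implicit hydrogens from standard valence (C 4, N 3, O 2, S 2, halogen 1):
  atom 1: O, bond orders sum to 2 (valence 2) → 0 H
  atom 2: C, bond orders sum to 4 (valence 4) → 0 H
  atom 3: C, bond orders sum to 1 (valence 4) → 3 H
  atom 4: C, bond orders sum to 3 (valence 4) → 1 H
  atom 5: C, bond orders sum to 1 (valence 4) → 3 H
  atom 6: C, bond orders sum to 3 (valence 4) → 1 H
  atom 7: N, bond orders sum to 1 (valence 3) → 2 H
  atom 8: C, bond orders sum to 2 (valence 4) → 2 H
  atom 9: C, bond orders sum to 2 (valence 4) → 2 H
  atom 10: C, bond orders sum to 2 (valence 4) → 2 H
  atom 11: C, bond orders sum to 2 (valence 4) → 2 H
  atom 12: C, bond orders sum to 2 (valence 4) → 2 H
  atom 13: C, bond orders sum to 3 (valence 4) → 1 H
  atom 14: Br (halogen, monovalent) → 0 H
  atom 15: C, bond orders sum to 2 (valence 4) → 2 H
  atom 16: C, bond orders sum to 2 (valence 4) → 2 H
  atom 17: C, bond orders sum to 2 (valence 4) → 2 H
  atom 18: C, bond orders sum to 2 (valence 4) → 2 H
  atom 19: C, bond orders sum to 4 (valence 4) → 0 H
  atom 20: O, bond orders sum to 2 (valence 2) → 0 H
  atom 21: O, bond orders sum to 1 (valence 2) → 1 H
Totals → C:16, H:30, Br:1, N:1, O:3.
In Hill order: C16H30BrNO3.

C16H30BrNO3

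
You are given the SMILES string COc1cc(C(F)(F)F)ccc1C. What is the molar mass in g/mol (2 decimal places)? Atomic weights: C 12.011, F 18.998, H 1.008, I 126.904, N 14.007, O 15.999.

190.16 g/mol

First, the molecular formula is C9H9F3O (counting implicit H from valence).
  C: 9 × 12.011 = 108.099
  F: 3 × 18.998 = 56.994
  H: 9 × 1.008 = 9.072
  O: 1 × 15.999 = 15.999
Sum: 9×12.011 + 3×18.998 + 9×1.008 + 1×15.999 = 190.164 → 190.16 g/mol.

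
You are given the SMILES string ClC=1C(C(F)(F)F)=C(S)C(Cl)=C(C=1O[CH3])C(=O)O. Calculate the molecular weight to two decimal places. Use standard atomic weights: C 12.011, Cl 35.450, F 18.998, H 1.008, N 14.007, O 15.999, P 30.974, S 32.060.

321.09 g/mol

First, the molecular formula is C9H5Cl2F3O3S (counting implicit H from valence).
  C: 9 × 12.011 = 108.099
  Cl: 2 × 35.450 = 70.900
  F: 3 × 18.998 = 56.994
  H: 5 × 1.008 = 5.040
  O: 3 × 15.999 = 47.997
  S: 1 × 32.060 = 32.060
Sum: 9×12.011 + 2×35.450 + 3×18.998 + 5×1.008 + 3×15.999 + 1×32.060 = 321.090 → 321.09 g/mol.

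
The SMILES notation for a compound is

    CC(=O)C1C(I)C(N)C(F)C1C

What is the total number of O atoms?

1

Scan the SMILES for O atoms (remember two-letter symbols like Cl and Br are single atoms).
Oxygen count: 1.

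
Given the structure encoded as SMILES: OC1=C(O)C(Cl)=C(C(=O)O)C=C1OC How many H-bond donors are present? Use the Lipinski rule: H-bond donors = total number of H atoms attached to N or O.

3

Donors: find every N or O and count the H atoms it carries.
  atom 1 (O): bond orders sum to 1 → 1 H
  atom 4 (O): bond orders sum to 1 → 1 H
  atom 9 (O): bond orders sum to 2 → 0 H
  atom 10 (O): bond orders sum to 1 → 1 H
  atom 13 (O): bond orders sum to 2 → 0 H
Lipinski HBD = 3.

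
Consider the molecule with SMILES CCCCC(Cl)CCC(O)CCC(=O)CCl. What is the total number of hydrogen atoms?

Walk through each heavy atom and fill implicit hydrogens from standard valence (C 4, N 3, O 2, S 2, halogen 1):
  atom 1: C, bond orders sum to 1 (valence 4) → 3 H
  atom 2: C, bond orders sum to 2 (valence 4) → 2 H
  atom 3: C, bond orders sum to 2 (valence 4) → 2 H
  atom 4: C, bond orders sum to 2 (valence 4) → 2 H
  atom 5: C, bond orders sum to 3 (valence 4) → 1 H
  atom 6: Cl (halogen, monovalent) → 0 H
  atom 7: C, bond orders sum to 2 (valence 4) → 2 H
  atom 8: C, bond orders sum to 2 (valence 4) → 2 H
  atom 9: C, bond orders sum to 3 (valence 4) → 1 H
  atom 10: O, bond orders sum to 1 (valence 2) → 1 H
  atom 11: C, bond orders sum to 2 (valence 4) → 2 H
  atom 12: C, bond orders sum to 2 (valence 4) → 2 H
  atom 13: C, bond orders sum to 4 (valence 4) → 0 H
  atom 14: O, bond orders sum to 2 (valence 2) → 0 H
  atom 15: C, bond orders sum to 2 (valence 4) → 2 H
  atom 16: Cl (halogen, monovalent) → 0 H
Total hydrogens: 22.

22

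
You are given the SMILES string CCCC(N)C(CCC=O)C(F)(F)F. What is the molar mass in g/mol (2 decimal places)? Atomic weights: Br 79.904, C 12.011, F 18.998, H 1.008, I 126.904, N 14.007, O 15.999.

211.23 g/mol

First, the molecular formula is C9H16F3NO (counting implicit H from valence).
  C: 9 × 12.011 = 108.099
  F: 3 × 18.998 = 56.994
  H: 16 × 1.008 = 16.128
  N: 1 × 14.007 = 14.007
  O: 1 × 15.999 = 15.999
Sum: 9×12.011 + 3×18.998 + 16×1.008 + 1×14.007 + 1×15.999 = 211.227 → 211.23 g/mol.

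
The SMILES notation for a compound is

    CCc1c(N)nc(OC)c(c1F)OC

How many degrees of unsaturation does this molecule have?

Molecular formula: C9H13FN2O2.
DoU = (2C + 2 + N − H − X) / 2, where X is the halogen count and O/S are ignored.
    = (2·9 + 2 + 2 − 13 − 1) / 2 = 8 / 2 = 4.

4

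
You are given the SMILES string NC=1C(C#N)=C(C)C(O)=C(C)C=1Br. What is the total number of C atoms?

Count every carbon token in the SMILES (each C, including those in ring-closure positions and inside branches).
Carbon count: 9.

9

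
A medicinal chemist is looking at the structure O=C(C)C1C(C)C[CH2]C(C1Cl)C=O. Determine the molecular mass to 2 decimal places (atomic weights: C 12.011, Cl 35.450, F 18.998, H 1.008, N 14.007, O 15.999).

202.68 g/mol

First, the molecular formula is C10H15ClO2 (counting implicit H from valence).
  C: 10 × 12.011 = 120.110
  Cl: 1 × 35.450 = 35.450
  H: 15 × 1.008 = 15.120
  O: 2 × 15.999 = 31.998
Sum: 10×12.011 + 1×35.450 + 15×1.008 + 2×15.999 = 202.678 → 202.68 g/mol.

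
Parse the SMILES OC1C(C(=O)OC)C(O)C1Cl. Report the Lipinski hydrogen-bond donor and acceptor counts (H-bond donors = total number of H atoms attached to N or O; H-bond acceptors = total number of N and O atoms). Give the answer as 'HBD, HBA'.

2, 4

Donors: find every N or O and count the H atoms it carries.
  atom 1 (O): bond orders sum to 1 → 1 H
  atom 5 (O): bond orders sum to 2 → 0 H
  atom 6 (O): bond orders sum to 2 → 0 H
  atom 9 (O): bond orders sum to 1 → 1 H
Lipinski HBD = 2.
Acceptors: N atoms = 0, O atoms = 4 → HBA = 4.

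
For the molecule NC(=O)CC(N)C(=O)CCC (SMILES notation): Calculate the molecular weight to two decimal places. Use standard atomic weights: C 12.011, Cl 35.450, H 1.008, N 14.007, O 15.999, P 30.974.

158.20 g/mol

First, the molecular formula is C7H14N2O2 (counting implicit H from valence).
  C: 7 × 12.011 = 84.077
  H: 14 × 1.008 = 14.112
  N: 2 × 14.007 = 28.014
  O: 2 × 15.999 = 31.998
Sum: 7×12.011 + 14×1.008 + 2×14.007 + 2×15.999 = 158.201 → 158.20 g/mol.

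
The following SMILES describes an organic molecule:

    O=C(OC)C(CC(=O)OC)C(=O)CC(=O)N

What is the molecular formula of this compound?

C9H13NO6

Walk through each heavy atom and fill implicit hydrogens from standard valence (C 4, N 3, O 2, S 2, halogen 1):
  atom 1: O, bond orders sum to 2 (valence 2) → 0 H
  atom 2: C, bond orders sum to 4 (valence 4) → 0 H
  atom 3: O, bond orders sum to 2 (valence 2) → 0 H
  atom 4: C, bond orders sum to 1 (valence 4) → 3 H
  atom 5: C, bond orders sum to 3 (valence 4) → 1 H
  atom 6: C, bond orders sum to 2 (valence 4) → 2 H
  atom 7: C, bond orders sum to 4 (valence 4) → 0 H
  atom 8: O, bond orders sum to 2 (valence 2) → 0 H
  atom 9: O, bond orders sum to 2 (valence 2) → 0 H
  atom 10: C, bond orders sum to 1 (valence 4) → 3 H
  atom 11: C, bond orders sum to 4 (valence 4) → 0 H
  atom 12: O, bond orders sum to 2 (valence 2) → 0 H
  atom 13: C, bond orders sum to 2 (valence 4) → 2 H
  atom 14: C, bond orders sum to 4 (valence 4) → 0 H
  atom 15: O, bond orders sum to 2 (valence 2) → 0 H
  atom 16: N, bond orders sum to 1 (valence 3) → 2 H
Totals → C:9, H:13, N:1, O:6.
In Hill order: C9H13NO6.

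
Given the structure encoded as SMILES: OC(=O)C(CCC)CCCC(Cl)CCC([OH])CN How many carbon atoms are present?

Count every carbon token in the SMILES (each C, including those in ring-closure positions and inside branches).
Carbon count: 13.

13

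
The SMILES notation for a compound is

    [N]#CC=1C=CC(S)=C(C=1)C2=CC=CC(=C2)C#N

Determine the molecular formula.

C14H8N2S

Walk through each heavy atom and fill implicit hydrogens from standard valence (C 4, N 3, O 2, S 2, halogen 1):
  atom 1: N with explicit H count 0
  atom 2: C, bond orders sum to 4 (valence 4) → 0 H
  atom 3: C, bond orders sum to 4 (valence 4) → 0 H
  atom 4: C, bond orders sum to 3 (valence 4) → 1 H
  atom 5: C, bond orders sum to 3 (valence 4) → 1 H
  atom 6: C, bond orders sum to 4 (valence 4) → 0 H
  atom 7: S, bond orders sum to 1 (valence 2) → 1 H
  atom 8: C, bond orders sum to 4 (valence 4) → 0 H
  atom 9: C, bond orders sum to 3 (valence 4) → 1 H
  atom 10: C, bond orders sum to 4 (valence 4) → 0 H
  atom 11: C, bond orders sum to 3 (valence 4) → 1 H
  atom 12: C, bond orders sum to 3 (valence 4) → 1 H
  atom 13: C, bond orders sum to 3 (valence 4) → 1 H
  atom 14: C, bond orders sum to 4 (valence 4) → 0 H
  atom 15: C, bond orders sum to 3 (valence 4) → 1 H
  atom 16: C, bond orders sum to 4 (valence 4) → 0 H
  atom 17: N, bond orders sum to 3 (valence 3) → 0 H
Totals → C:14, H:8, N:2, S:1.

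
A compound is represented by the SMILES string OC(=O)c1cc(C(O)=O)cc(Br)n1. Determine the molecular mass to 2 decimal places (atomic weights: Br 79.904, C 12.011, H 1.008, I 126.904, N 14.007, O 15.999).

First, the molecular formula is C7H4BrNO4 (counting implicit H from valence).
  Br: 1 × 79.904 = 79.904
  C: 7 × 12.011 = 84.077
  H: 4 × 1.008 = 4.032
  N: 1 × 14.007 = 14.007
  O: 4 × 15.999 = 63.996
Sum: 1×79.904 + 7×12.011 + 4×1.008 + 1×14.007 + 4×15.999 = 246.016 → 246.02 g/mol.

246.02 g/mol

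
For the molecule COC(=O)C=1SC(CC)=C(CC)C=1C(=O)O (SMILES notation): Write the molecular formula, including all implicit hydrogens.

C11H14O4S

Walk through each heavy atom and fill implicit hydrogens from standard valence (C 4, N 3, O 2, S 2, halogen 1):
  atom 1: C, bond orders sum to 1 (valence 4) → 3 H
  atom 2: O, bond orders sum to 2 (valence 2) → 0 H
  atom 3: C, bond orders sum to 4 (valence 4) → 0 H
  atom 4: O, bond orders sum to 2 (valence 2) → 0 H
  atom 5: C, bond orders sum to 4 (valence 4) → 0 H
  atom 6: S, bond orders sum to 2 (valence 2) → 0 H
  atom 7: C, bond orders sum to 4 (valence 4) → 0 H
  atom 8: C, bond orders sum to 2 (valence 4) → 2 H
  atom 9: C, bond orders sum to 1 (valence 4) → 3 H
  atom 10: C, bond orders sum to 4 (valence 4) → 0 H
  atom 11: C, bond orders sum to 2 (valence 4) → 2 H
  atom 12: C, bond orders sum to 1 (valence 4) → 3 H
  atom 13: C, bond orders sum to 4 (valence 4) → 0 H
  atom 14: C, bond orders sum to 4 (valence 4) → 0 H
  atom 15: O, bond orders sum to 2 (valence 2) → 0 H
  atom 16: O, bond orders sum to 1 (valence 2) → 1 H
Totals → C:11, H:14, O:4, S:1.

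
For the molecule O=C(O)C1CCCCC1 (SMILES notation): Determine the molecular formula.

C7H12O2

Walk through each heavy atom and fill implicit hydrogens from standard valence (C 4, N 3, O 2, S 2, halogen 1):
  atom 1: O, bond orders sum to 2 (valence 2) → 0 H
  atom 2: C, bond orders sum to 4 (valence 4) → 0 H
  atom 3: O, bond orders sum to 1 (valence 2) → 1 H
  atom 4: C, bond orders sum to 3 (valence 4) → 1 H
  atom 5: C, bond orders sum to 2 (valence 4) → 2 H
  atom 6: C, bond orders sum to 2 (valence 4) → 2 H
  atom 7: C, bond orders sum to 2 (valence 4) → 2 H
  atom 8: C, bond orders sum to 2 (valence 4) → 2 H
  atom 9: C, bond orders sum to 2 (valence 4) → 2 H
Totals → C:7, H:12, O:2.
In Hill order: C7H12O2.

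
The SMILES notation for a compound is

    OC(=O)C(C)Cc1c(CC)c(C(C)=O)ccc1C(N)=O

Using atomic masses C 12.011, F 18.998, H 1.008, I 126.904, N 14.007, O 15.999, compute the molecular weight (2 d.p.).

First, the molecular formula is C15H19NO4 (counting implicit H from valence).
  C: 15 × 12.011 = 180.165
  H: 19 × 1.008 = 19.152
  N: 1 × 14.007 = 14.007
  O: 4 × 15.999 = 63.996
Sum: 15×12.011 + 19×1.008 + 1×14.007 + 4×15.999 = 277.320 → 277.32 g/mol.

277.32 g/mol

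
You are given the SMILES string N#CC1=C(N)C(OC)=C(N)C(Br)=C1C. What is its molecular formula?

C9H10BrN3O

Walk through each heavy atom and fill implicit hydrogens from standard valence (C 4, N 3, O 2, S 2, halogen 1):
  atom 1: N, bond orders sum to 3 (valence 3) → 0 H
  atom 2: C, bond orders sum to 4 (valence 4) → 0 H
  atom 3: C, bond orders sum to 4 (valence 4) → 0 H
  atom 4: C, bond orders sum to 4 (valence 4) → 0 H
  atom 5: N, bond orders sum to 1 (valence 3) → 2 H
  atom 6: C, bond orders sum to 4 (valence 4) → 0 H
  atom 7: O, bond orders sum to 2 (valence 2) → 0 H
  atom 8: C, bond orders sum to 1 (valence 4) → 3 H
  atom 9: C, bond orders sum to 4 (valence 4) → 0 H
  atom 10: N, bond orders sum to 1 (valence 3) → 2 H
  atom 11: C, bond orders sum to 4 (valence 4) → 0 H
  atom 12: Br (halogen, monovalent) → 0 H
  atom 13: C, bond orders sum to 4 (valence 4) → 0 H
  atom 14: C, bond orders sum to 1 (valence 4) → 3 H
Totals → C:9, H:10, Br:1, N:3, O:1.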